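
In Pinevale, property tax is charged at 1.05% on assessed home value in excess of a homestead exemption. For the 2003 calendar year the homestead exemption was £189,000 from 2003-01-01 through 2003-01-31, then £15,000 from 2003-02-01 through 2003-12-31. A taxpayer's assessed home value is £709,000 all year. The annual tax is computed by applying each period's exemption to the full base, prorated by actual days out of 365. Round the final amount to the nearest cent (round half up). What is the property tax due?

2003-01-01 to 2003-01-31: 31 days, exemption £189,000 → (£709,000 − £189,000) × 1.05% × 31/365 = £463.7260
2003-02-01 to 2003-12-31: 334 days, exemption £15,000 → (£709,000 − £15,000) × 1.05% × 334/365 = £6,668.1041
Total = £7,131.8301

£7,131.83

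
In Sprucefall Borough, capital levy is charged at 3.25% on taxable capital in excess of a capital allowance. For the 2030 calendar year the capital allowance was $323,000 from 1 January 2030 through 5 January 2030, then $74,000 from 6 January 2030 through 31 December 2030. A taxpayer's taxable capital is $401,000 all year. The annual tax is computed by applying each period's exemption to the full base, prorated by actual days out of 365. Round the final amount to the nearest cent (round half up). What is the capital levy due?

$10,516.64

1 January – 5 January 2030: 5 days, exemption $323,000 → ($401,000 − $323,000) × 3.25% × 5/365 = $34.7260
6 January – 31 December 2030: 360 days, exemption $74,000 → ($401,000 − $74,000) × 3.25% × 360/365 = $10,481.9178
Total = $10,516.6438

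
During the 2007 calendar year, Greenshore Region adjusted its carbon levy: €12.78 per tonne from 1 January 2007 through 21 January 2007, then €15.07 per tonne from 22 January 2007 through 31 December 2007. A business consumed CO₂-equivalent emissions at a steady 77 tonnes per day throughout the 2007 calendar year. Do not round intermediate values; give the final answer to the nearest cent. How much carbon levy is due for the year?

€419,839.42

1 January – 21 January 2007: 21 days × 77 tonnes/day = 1,617 tonnes at €12.78/tonne → €20,665.26
22 January – 31 December 2007: 344 days × 77 tonnes/day = 26,488 tonnes at €15.07/tonne → €399,174.16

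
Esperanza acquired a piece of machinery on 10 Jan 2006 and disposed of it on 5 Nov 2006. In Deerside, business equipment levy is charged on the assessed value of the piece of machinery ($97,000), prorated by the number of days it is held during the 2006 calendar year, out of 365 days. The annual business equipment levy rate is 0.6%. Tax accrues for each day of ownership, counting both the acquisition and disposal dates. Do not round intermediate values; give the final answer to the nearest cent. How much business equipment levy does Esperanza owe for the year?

$478.36

Days held (10 Jan – 5 Nov 2006): 300 out of 365
Tax = $97,000 × 0.6% × 300/365 = $478.3562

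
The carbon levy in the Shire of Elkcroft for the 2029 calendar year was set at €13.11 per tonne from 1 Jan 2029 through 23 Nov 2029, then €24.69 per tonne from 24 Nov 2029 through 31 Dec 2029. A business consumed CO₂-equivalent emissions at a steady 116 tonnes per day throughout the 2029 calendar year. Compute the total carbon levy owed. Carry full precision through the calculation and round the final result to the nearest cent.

€606,122.04

1 Jan – 23 Nov 2029: 327 days × 116 tonnes/day = 37,932 tonnes at €13.11/tonne → €497,288.52
24 Nov – 31 Dec 2029: 38 days × 116 tonnes/day = 4,408 tonnes at €24.69/tonne → €108,833.52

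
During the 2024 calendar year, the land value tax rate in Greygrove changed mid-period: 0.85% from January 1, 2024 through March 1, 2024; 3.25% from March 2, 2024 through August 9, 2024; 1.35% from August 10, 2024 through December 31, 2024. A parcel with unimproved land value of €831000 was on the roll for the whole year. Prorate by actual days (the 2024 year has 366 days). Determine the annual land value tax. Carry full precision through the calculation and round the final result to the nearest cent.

January 1 – March 1, 2024: 61 days at 0.85% → €831000 × 0.85% × 61/366 = €1177.2500
March 2 – August 9, 2024: 161 days at 3.25% → €831000 × 3.25% × 161/366 = €11880.3484
August 10 – December 31, 2024: 144 days at 1.35% → €831000 × 1.35% × 144/366 = €4413.8361
Total = €17471.4344

€17471.43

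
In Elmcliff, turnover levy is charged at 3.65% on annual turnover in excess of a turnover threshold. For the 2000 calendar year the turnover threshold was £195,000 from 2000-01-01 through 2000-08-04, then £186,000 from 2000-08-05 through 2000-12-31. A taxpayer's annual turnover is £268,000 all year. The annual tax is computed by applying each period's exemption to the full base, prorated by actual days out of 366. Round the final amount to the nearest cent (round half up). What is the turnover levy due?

£2,798.23

2000-01-01 to 2000-08-04: 217 days, exemption £195,000 → (£268,000 − £195,000) × 3.65% × 217/366 = £1,579.7719
2000-08-05 to 2000-12-31: 149 days, exemption £186,000 → (£268,000 − £186,000) × 3.65% × 149/366 = £1,218.4617
Total = £2,798.2336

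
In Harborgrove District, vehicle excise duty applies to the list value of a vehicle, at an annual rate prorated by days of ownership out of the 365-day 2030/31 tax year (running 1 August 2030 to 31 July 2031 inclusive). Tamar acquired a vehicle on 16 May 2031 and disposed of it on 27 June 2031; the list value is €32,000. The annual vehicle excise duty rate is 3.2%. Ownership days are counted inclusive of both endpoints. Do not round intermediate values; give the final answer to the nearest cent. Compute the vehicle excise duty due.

€120.64

Days held (16 May – 27 June 2031): 43 out of 365
Tax = €32,000 × 3.2% × 43/365 = €120.6356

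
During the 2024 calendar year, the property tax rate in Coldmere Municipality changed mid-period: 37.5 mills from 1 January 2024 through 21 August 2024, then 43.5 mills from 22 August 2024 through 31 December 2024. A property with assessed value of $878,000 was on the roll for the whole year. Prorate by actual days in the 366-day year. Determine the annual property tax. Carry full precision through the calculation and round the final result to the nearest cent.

$34,824.93

1 January – 21 August 2024: 234 days at 37.5 mills → $878,000 × 3.75% × 234/366 = $21,050.4098
22 August – 31 December 2024: 132 days at 43.5 mills → $878,000 × 4.35% × 132/366 = $13,774.5246
Total = $34,824.9344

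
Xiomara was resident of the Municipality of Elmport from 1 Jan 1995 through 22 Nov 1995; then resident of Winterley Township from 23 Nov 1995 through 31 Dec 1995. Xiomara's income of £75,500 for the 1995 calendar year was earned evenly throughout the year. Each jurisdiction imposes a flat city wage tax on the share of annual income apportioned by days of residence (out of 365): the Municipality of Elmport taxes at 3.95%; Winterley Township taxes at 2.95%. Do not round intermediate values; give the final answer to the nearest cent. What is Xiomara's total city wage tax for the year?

£2,901.58

The Municipality of Elmport, 1 Jan – 22 Nov 1995: 326 days → £75,500 × 3.95% × 326/365 = £2,663.5986
Winterley Township, 23 Nov – 31 Dec 1995: 39 days → £75,500 × 2.95% × 39/365 = £237.9801
Total = £2,901.5788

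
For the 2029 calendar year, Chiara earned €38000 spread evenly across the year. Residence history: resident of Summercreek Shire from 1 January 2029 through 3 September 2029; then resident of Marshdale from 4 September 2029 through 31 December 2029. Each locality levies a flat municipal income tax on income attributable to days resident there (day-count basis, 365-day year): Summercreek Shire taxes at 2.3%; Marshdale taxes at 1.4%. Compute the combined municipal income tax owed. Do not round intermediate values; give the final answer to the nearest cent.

Summercreek Shire, 1 January – 3 September 2029: 246 days → €38000 × 2.3% × 246/365 = €589.0521
Marshdale, 4 September – 31 December 2029: 119 days → €38000 × 1.4% × 119/365 = €173.4466
Total = €762.4986

€762.50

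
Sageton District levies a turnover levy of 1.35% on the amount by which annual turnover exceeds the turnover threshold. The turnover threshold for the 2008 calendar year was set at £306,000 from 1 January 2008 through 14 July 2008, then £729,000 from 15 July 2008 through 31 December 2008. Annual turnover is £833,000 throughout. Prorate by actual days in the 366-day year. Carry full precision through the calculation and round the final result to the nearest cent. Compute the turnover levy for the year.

£4,462.08

1 January – 14 July 2008: 196 days, exemption £306,000 → (£833,000 − £306,000) × 1.35% × 196/366 = £3,809.9508
15 July – 31 December 2008: 170 days, exemption £729,000 → (£833,000 − £729,000) × 1.35% × 170/366 = £652.1311
Total = £4,462.0820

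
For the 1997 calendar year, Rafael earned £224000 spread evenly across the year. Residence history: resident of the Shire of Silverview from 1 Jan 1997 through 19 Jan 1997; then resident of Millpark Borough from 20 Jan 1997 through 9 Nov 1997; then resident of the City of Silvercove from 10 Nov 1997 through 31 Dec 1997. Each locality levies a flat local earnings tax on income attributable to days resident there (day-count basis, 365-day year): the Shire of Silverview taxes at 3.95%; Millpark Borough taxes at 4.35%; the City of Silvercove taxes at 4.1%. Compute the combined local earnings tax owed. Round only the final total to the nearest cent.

The Shire of Silverview, 1 Jan – 19 Jan 1997: 19 days → £224000 × 3.95% × 19/365 = £460.5808
Millpark Borough, 20 Jan – 9 Nov 1997: 294 days → £224000 × 4.35% × 294/365 = £7848.5918
The City of Silvercove, 10 Nov – 31 Dec 1997: 52 days → £224000 × 4.1% × 52/365 = £1308.4055
Total = £9617.5781

£9617.58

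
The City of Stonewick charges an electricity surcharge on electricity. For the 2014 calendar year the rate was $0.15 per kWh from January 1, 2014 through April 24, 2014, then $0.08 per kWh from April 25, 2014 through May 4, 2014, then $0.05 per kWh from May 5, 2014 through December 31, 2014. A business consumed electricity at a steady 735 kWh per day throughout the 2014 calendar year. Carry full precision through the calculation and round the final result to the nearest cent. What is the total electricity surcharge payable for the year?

January 1 – April 24, 2014: 114 days × 735 kWh/day = 83,790 kWh at $0.15/kWh → $12,568.50
April 25 – May 4, 2014: 10 days × 735 kWh/day = 7,350 kWh at $0.08/kWh → $588.00
May 5 – December 31, 2014: 241 days × 735 kWh/day = 177,135 kWh at $0.05/kWh → $8,856.75

$22,013.25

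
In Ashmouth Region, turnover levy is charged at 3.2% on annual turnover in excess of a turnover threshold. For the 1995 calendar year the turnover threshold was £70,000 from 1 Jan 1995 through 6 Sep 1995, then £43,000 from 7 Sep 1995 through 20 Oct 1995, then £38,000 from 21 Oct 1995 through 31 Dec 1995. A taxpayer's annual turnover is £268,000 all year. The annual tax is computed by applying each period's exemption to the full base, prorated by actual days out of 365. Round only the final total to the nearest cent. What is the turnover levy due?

£6,642.15

1 Jan – 6 Sep 1995: 249 days, exemption £70,000 → (£268,000 − £70,000) × 3.2% × 249/365 = £4,322.3671
7 Sep – 20 Oct 1995: 44 days, exemption £43,000 → (£268,000 − £43,000) × 3.2% × 44/365 = £867.9452
21 Oct – 31 Dec 1995: 72 days, exemption £38,000 → (£268,000 − £38,000) × 3.2% × 72/365 = £1,451.8356
Total = £6,642.1479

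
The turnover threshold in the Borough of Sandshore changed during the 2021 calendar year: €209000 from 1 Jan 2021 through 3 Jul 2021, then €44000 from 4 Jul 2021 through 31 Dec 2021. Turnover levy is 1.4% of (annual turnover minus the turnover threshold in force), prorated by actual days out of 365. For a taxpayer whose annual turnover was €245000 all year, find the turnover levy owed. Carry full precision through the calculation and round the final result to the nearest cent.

1 Jan – 3 Jul 2021: 184 days, exemption €209000 → (€245000 − €209000) × 1.4% × 184/365 = €254.0712
4 Jul – 31 Dec 2021: 181 days, exemption €44000 → (€245000 − €44000) × 1.4% × 181/365 = €1395.4356
Total = €1649.5068

€1649.51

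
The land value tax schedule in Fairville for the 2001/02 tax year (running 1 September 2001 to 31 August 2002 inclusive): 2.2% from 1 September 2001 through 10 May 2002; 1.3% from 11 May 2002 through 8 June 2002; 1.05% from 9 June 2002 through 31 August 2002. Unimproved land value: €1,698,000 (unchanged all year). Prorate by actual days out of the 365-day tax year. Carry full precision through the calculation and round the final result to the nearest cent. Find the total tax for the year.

1 September 2001 – 10 May 2002: 252 days at 2.2% → €1,698,000 × 2.2% × 252/365 = €25,790.9918
11 May – 8 June 2002: 29 days at 1.3% → €1,698,000 × 1.3% × 29/365 = €1,753.8247
9 June – 31 August 2002: 84 days at 1.05% → €1,698,000 × 1.05% × 84/365 = €4,103.1123
Total = €31,647.9288

€31,647.93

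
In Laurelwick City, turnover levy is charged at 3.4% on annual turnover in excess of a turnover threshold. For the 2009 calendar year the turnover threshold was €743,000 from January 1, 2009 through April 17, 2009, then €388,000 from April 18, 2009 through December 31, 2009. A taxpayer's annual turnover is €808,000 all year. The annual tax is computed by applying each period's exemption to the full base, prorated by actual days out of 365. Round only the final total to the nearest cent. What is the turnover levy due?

€10,741.67

January 1 – April 17, 2009: 107 days, exemption €743,000 → (€808,000 − €743,000) × 3.4% × 107/365 = €647.8630
April 18 – December 31, 2009: 258 days, exemption €388,000 → (€808,000 − €388,000) × 3.4% × 258/365 = €10,093.8082
Total = €10,741.6712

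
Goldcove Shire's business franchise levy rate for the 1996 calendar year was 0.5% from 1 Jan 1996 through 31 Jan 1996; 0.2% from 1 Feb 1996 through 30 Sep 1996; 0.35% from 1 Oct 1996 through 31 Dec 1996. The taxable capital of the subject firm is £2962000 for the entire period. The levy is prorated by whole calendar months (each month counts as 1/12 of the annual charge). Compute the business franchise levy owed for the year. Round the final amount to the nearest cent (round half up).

1 Jan – 31 Jan 1996: 1 month at 0.5% → £2962000 × 0.5% × 1/12 = £1234.1667
1 Feb – 30 Sep 1996: 8 months at 0.2% → £2962000 × 0.2% × 8/12 = £3949.3333
1 Oct – 31 Dec 1996: 3 months at 0.35% → £2962000 × 0.35% × 3/12 = £2591.7500
Total = £7775.2500

£7775.25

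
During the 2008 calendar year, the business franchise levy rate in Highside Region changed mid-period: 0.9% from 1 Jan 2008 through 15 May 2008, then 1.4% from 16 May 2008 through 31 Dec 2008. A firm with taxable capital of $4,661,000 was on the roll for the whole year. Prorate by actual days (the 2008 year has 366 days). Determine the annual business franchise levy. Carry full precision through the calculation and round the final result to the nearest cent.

$56,594.22

1 Jan – 15 May 2008: 136 days at 0.9% → $4,661,000 × 0.9% × 136/366 = $15,587.6066
16 May – 31 Dec 2008: 230 days at 1.4% → $4,661,000 × 1.4% × 230/366 = $41,006.6120
Total = $56,594.2186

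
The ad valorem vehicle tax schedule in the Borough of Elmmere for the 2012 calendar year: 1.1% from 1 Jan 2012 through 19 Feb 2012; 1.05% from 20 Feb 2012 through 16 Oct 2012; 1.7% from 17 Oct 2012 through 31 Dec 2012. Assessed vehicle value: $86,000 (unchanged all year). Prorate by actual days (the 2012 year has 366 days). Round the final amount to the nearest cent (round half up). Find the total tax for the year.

1 Jan – 19 Feb 2012: 50 days at 1.1% → $86,000 × 1.1% × 50/366 = $129.2350
20 Feb – 16 Oct 2012: 240 days at 1.05% → $86,000 × 1.05% × 240/366 = $592.1311
17 Oct – 31 Dec 2012: 76 days at 1.7% → $86,000 × 1.7% × 76/366 = $303.5847
Total = $1,024.9508

$1,024.95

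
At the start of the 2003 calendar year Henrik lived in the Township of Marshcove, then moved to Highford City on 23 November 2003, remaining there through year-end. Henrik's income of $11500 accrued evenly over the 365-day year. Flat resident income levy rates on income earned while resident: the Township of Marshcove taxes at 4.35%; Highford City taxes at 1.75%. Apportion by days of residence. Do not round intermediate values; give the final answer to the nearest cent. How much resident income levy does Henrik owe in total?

$468.30

The Township of Marshcove, 1 January – 22 November 2003: 326 days → $11500 × 4.35% × 326/365 = $446.7986
Highford City, 23 November – 31 December 2003: 39 days → $11500 × 1.75% × 39/365 = $21.5034
Total = $468.3021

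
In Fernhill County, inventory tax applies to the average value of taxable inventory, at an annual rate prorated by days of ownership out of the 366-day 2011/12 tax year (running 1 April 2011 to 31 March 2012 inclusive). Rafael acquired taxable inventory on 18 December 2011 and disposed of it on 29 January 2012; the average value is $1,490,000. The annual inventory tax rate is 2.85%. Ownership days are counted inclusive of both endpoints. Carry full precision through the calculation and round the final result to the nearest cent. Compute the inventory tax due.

Days held (18 December 2011 – 29 January 2012): 43 out of 366
Tax = $1,490,000 × 2.85% × 43/366 = $4,989.0574

$4,989.06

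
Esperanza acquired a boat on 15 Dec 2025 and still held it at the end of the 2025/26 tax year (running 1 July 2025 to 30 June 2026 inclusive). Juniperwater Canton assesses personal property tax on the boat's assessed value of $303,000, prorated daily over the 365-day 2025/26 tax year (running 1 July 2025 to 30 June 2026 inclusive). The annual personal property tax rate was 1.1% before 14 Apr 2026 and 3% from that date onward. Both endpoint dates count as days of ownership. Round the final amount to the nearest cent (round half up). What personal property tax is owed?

15 Dec 2025 – 13 Apr 2026: 120 days at 1.1% → $303,000 × 1.1% × 120/365 = $1,095.7808
14 Apr – 30 Jun 2026: 78 days at 3% → $303,000 × 3% × 78/365 = $1,942.5205
Total = $3,038.3014

$3,038.30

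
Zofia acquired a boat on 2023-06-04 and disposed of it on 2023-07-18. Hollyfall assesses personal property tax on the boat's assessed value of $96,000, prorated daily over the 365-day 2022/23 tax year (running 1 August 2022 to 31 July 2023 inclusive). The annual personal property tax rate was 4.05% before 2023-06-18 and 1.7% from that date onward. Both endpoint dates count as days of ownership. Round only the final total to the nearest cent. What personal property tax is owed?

$287.74

2023-06-04 to 2023-06-17: 14 days at 4.05% → $96,000 × 4.05% × 14/365 = $149.1288
2023-06-18 to 2023-07-18: 31 days at 1.7% → $96,000 × 1.7% × 31/365 = $138.6082
Total = $287.7370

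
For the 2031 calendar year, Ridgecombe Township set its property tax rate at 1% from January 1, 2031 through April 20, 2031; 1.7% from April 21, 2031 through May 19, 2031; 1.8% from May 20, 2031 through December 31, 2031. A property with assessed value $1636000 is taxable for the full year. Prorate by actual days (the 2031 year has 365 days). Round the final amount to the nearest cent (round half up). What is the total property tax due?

January 1 – April 20, 2031: 110 days at 1% → $1636000 × 1% × 110/365 = $4930.4110
April 21 – May 19, 2031: 29 days at 1.7% → $1636000 × 1.7% × 29/365 = $2209.7205
May 20 – December 31, 2031: 226 days at 1.8% → $1636000 × 1.8% × 226/365 = $18233.5562
Total = $25373.6877

$25373.69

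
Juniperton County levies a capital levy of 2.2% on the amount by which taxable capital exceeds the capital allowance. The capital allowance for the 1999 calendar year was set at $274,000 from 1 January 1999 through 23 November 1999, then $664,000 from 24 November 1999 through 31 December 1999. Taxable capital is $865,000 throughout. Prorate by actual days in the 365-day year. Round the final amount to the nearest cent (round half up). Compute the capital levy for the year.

1 January – 23 November 1999: 327 days, exemption $274,000 → ($865,000 − $274,000) × 2.2% × 327/365 = $11,648.3671
24 November – 31 December 1999: 38 days, exemption $664,000 → ($865,000 − $664,000) × 2.2% × 38/365 = $460.3726
Total = $12,108.7397

$12,108.74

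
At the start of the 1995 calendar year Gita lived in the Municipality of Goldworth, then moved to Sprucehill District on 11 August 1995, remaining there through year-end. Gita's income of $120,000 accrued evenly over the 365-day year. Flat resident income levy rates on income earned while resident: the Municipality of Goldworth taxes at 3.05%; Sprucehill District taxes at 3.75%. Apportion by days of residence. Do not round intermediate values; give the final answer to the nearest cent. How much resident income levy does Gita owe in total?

The Municipality of Goldworth, 1 January – 10 August 1995: 222 days → $120,000 × 3.05% × 222/365 = $2,226.0822
Sprucehill District, 11 August – 31 December 1995: 143 days → $120,000 × 3.75% × 143/365 = $1,763.0137
Total = $3,989.0959

$3,989.10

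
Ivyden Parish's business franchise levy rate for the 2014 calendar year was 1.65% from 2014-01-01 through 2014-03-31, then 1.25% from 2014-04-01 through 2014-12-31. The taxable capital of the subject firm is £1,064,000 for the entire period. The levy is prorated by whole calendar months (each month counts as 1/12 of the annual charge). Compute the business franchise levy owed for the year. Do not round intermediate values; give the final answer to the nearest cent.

£14,364.00

2014-01-01 to 2014-03-31: 3 months at 1.65% → £1,064,000 × 1.65% × 3/12 = £4,389.0000
2014-04-01 to 2014-12-31: 9 months at 1.25% → £1,064,000 × 1.25% × 9/12 = £9,975.0000
Total = £14,364.0000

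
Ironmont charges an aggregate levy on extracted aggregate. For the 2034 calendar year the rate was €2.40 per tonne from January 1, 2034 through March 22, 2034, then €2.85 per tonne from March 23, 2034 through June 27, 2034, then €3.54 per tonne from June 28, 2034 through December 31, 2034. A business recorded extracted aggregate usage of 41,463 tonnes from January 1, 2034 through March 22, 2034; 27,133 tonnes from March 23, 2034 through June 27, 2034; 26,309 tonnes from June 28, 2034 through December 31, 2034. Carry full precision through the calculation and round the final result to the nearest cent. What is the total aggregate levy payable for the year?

January 1 – March 22, 2034: 41,463 tonnes at €2.40/tonne → €99,511.20
March 23 – June 27, 2034: 27,133 tonnes at €2.85/tonne → €77,329.05
June 28 – December 31, 2034: 26,309 tonnes at €3.54/tonne → €93,133.86

€269,974.11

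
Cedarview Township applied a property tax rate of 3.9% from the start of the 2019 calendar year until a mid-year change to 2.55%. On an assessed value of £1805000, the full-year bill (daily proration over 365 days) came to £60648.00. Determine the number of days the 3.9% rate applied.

Let d = days at the first rate; then 365 − d days at the second rate.
£1805000 × [3.9%·d + 2.55%·(365−d)] / 365 = £60648.00
Solving gives d = 219, so the new rate took effect on August 8, 2019.

219 days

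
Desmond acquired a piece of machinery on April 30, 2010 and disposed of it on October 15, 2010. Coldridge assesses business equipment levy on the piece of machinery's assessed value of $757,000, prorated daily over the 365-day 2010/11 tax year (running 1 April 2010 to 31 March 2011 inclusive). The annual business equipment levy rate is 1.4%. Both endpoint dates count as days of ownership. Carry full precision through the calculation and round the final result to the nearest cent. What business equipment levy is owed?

Days held (April 30 – October 15, 2010): 169 out of 365
Tax = $757,000 × 1.4% × 169/365 = $4,907.0192

$4,907.02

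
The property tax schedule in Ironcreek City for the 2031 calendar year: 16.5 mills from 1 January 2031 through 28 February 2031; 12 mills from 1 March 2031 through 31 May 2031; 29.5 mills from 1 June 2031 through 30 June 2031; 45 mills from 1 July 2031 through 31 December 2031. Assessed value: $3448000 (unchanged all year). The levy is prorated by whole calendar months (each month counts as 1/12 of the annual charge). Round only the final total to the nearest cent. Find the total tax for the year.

1 January – 28 February 2031: 2 months at 16.5 mills → $3448000 × 1.65% × 2/12 = $9482.0000
1 March – 31 May 2031: 3 months at 12 mills → $3448000 × 1.2% × 3/12 = $10344.0000
1 June – 30 June 2031: 1 month at 29.5 mills → $3448000 × 2.95% × 1/12 = $8476.3333
1 July – 31 December 2031: 6 months at 45 mills → $3448000 × 4.5% × 6/12 = $77580.0000
Total = $105882.3333

$105882.33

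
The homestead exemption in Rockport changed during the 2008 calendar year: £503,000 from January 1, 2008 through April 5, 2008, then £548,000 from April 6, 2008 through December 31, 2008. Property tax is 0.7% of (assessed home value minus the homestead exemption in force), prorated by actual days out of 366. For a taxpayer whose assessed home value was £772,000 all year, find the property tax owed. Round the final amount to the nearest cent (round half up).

January 1 – April 5, 2008: 96 days, exemption £503,000 → (£772,000 − £503,000) × 0.7% × 96/366 = £493.9016
April 6 – December 31, 2008: 270 days, exemption £548,000 → (£772,000 − £548,000) × 0.7% × 270/366 = £1,156.7213
Total = £1,650.6230

£1,650.62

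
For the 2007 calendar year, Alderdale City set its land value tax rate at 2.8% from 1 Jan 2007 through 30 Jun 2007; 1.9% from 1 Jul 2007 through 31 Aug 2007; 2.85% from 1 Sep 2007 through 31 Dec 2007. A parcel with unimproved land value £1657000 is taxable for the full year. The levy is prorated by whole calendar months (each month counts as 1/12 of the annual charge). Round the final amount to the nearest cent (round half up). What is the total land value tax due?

1 Jan – 30 Jun 2007: 6 months at 2.8% → £1657000 × 2.8% × 6/12 = £23198.0000
1 Jul – 31 Aug 2007: 2 months at 1.9% → £1657000 × 1.9% × 2/12 = £5247.1667
1 Sep – 31 Dec 2007: 4 months at 2.85% → £1657000 × 2.85% × 4/12 = £15741.5000
Total = £44186.6667

£44186.67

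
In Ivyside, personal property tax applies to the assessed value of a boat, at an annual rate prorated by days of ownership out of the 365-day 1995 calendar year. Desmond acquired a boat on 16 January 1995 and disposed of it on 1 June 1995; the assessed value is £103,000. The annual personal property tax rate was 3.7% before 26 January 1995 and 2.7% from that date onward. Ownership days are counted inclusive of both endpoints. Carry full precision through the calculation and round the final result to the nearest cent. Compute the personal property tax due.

£1,072.05

16 January – 25 January 1995: 10 days at 3.7% → £103,000 × 3.7% × 10/365 = £104.4110
26 January – 1 June 1995: 127 days at 2.7% → £103,000 × 2.7% × 127/365 = £967.6356
Total = £1,072.0466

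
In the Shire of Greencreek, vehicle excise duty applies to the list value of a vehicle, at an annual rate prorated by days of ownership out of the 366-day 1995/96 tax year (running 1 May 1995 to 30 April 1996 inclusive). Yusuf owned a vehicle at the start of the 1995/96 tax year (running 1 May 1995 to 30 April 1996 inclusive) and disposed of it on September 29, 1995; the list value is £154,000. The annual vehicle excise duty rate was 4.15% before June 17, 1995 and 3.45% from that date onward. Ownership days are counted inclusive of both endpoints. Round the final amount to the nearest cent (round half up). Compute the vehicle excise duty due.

May 1 – June 16, 1995: 47 days at 4.15% → £154,000 × 4.15% × 47/366 = £820.7022
June 17 – September 29, 1995: 105 days at 3.45% → £154,000 × 3.45% × 105/366 = £1,524.2213
Total = £2,344.9235

£2,344.92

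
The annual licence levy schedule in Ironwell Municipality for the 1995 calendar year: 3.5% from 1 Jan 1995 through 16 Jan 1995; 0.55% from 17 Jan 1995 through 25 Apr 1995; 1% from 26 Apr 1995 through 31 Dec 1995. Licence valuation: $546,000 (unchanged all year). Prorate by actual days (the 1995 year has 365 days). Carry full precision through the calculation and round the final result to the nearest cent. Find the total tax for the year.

$5,391.94

1 Jan – 16 Jan 1995: 16 days at 3.5% → $546,000 × 3.5% × 16/365 = $837.6986
17 Jan – 25 Apr 1995: 99 days at 0.55% → $546,000 × 0.55% × 99/365 = $814.5123
26 Apr – 31 Dec 1995: 250 days at 1% → $546,000 × 1% × 250/365 = $3,739.7260
Total = $5,391.9370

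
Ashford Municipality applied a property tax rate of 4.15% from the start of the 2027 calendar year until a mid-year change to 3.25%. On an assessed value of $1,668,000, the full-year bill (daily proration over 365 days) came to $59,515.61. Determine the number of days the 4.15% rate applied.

129 days

Let d = days at the first rate; then 365 − d days at the second rate.
$1,668,000 × [4.15%·d + 3.25%·(365−d)] / 365 = $59,515.61
Solving gives d = 129, so the new rate took effect on 10 May 2027.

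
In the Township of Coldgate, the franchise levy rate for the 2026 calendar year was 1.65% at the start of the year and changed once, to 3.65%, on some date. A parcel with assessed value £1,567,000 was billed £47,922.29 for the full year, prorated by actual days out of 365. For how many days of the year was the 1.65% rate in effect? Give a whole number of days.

108 days

Let d = days at the first rate; then 365 − d days at the second rate.
£1,567,000 × [1.65%·d + 3.65%·(365−d)] / 365 = £47,922.29
Solving gives d = 108, so the new rate took effect on 19 April 2026.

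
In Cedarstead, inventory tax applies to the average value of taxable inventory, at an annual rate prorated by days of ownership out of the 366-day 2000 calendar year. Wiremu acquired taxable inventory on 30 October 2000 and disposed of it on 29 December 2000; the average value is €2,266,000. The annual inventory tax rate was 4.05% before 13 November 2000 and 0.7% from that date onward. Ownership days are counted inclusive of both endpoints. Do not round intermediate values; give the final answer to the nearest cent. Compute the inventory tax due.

30 October – 12 November 2000: 14 days at 4.05% → €2,266,000 × 4.05% × 14/366 = €3,510.4426
13 November – 29 December 2000: 47 days at 0.7% → €2,266,000 × 0.7% × 47/366 = €2,036.9235
Total = €5,547.3661

€5,547.37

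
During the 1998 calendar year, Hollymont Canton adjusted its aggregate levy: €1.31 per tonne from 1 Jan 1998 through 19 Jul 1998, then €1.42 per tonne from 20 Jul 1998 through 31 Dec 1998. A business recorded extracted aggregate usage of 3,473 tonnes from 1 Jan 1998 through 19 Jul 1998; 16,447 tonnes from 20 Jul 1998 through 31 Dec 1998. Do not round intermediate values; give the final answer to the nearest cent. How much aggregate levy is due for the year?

€27,904.37

1 Jan – 19 Jul 1998: 3,473 tonnes at €1.31/tonne → €4,549.63
20 Jul – 31 Dec 1998: 16,447 tonnes at €1.42/tonne → €23,354.74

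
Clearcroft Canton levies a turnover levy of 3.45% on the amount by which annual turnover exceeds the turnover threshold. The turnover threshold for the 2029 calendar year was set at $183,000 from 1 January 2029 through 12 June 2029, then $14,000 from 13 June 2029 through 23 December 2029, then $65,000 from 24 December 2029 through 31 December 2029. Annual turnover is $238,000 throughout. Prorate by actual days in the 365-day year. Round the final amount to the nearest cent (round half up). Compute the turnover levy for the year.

1 January – 12 June 2029: 163 days, exemption $183,000 → ($238,000 − $183,000) × 3.45% × 163/365 = $847.3767
13 June – 23 December 2029: 194 days, exemption $14,000 → ($238,000 − $14,000) × 3.45% × 194/365 = $4,107.4849
24 December – 31 December 2029: 8 days, exemption $65,000 → ($238,000 − $65,000) × 3.45% × 8/365 = $130.8164
Total = $5,085.6781

$5,085.68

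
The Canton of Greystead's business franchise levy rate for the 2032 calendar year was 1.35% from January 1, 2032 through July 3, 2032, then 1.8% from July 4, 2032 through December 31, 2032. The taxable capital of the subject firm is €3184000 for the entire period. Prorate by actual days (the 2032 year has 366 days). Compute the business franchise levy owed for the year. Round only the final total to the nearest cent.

€50069.70

January 1 – July 3, 2032: 185 days at 1.35% → €3184000 × 1.35% × 185/366 = €21726.8852
July 4 – December 31, 2032: 181 days at 1.8% → €3184000 × 1.8% × 181/366 = €28342.8197
Total = €50069.7049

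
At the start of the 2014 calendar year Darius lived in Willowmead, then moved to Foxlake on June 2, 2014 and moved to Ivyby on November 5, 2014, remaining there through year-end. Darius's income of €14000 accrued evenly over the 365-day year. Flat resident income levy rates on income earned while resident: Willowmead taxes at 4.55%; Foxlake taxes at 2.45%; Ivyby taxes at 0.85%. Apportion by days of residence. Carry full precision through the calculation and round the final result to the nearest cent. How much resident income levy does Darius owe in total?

Willowmead, January 1 – June 1, 2014: 152 days → €14000 × 4.55% × 152/365 = €265.2712
Foxlake, June 2 – November 4, 2014: 156 days → €14000 × 2.45% × 156/365 = €146.5973
Ivyby, November 5 – December 31, 2014: 57 days → €14000 × 0.85% × 57/365 = €18.5836
Total = €430.4521

€430.45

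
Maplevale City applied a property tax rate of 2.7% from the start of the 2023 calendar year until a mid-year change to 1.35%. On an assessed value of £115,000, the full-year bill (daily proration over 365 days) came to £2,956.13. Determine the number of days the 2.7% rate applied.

330 days

Let d = days at the first rate; then 365 − d days at the second rate.
£115,000 × [2.7%·d + 1.35%·(365−d)] / 365 = £2,956.13
Solving gives d = 330, so the new rate took effect on 27 Nov 2023.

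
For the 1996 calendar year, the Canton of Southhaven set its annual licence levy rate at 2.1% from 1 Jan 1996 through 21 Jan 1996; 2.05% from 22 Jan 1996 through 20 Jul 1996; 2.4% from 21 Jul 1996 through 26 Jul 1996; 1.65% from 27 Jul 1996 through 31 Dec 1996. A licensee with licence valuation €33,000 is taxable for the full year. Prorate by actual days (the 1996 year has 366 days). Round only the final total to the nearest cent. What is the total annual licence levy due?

€622.36

1 Jan – 21 Jan 1996: 21 days at 2.1% → €33,000 × 2.1% × 21/366 = €39.7623
22 Jan – 20 Jul 1996: 181 days at 2.05% → €33,000 × 2.05% × 181/366 = €334.5533
21 Jul – 26 Jul 1996: 6 days at 2.4% → €33,000 × 2.4% × 6/366 = €12.9836
27 Jul – 31 Dec 1996: 158 days at 1.65% → €33,000 × 1.65% × 158/366 = €235.0574
Total = €622.3566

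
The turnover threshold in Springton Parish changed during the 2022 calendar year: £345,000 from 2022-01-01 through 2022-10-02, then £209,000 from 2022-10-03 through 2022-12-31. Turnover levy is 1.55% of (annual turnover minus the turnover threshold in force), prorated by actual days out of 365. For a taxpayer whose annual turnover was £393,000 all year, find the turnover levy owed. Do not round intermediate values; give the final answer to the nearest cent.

2022-01-01 to 2022-10-02: 275 days, exemption £345,000 → (£393,000 − £345,000) × 1.55% × 275/365 = £560.5479
2022-10-03 to 2022-12-31: 90 days, exemption £209,000 → (£393,000 − £209,000) × 1.55% × 90/365 = £703.2329
Total = £1,263.7808

£1,263.78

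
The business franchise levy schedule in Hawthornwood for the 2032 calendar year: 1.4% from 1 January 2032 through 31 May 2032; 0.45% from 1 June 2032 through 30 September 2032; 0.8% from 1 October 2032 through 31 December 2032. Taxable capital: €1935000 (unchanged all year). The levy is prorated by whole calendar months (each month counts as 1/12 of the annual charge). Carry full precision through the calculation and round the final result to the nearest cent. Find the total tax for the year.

1 January – 31 May 2032: 5 months at 1.4% → €1935000 × 1.4% × 5/12 = €11287.5000
1 June – 30 September 2032: 4 months at 0.45% → €1935000 × 0.45% × 4/12 = €2902.5000
1 October – 31 December 2032: 3 months at 0.8% → €1935000 × 0.8% × 3/12 = €3870.0000
Total = €18060.0000

€18060.00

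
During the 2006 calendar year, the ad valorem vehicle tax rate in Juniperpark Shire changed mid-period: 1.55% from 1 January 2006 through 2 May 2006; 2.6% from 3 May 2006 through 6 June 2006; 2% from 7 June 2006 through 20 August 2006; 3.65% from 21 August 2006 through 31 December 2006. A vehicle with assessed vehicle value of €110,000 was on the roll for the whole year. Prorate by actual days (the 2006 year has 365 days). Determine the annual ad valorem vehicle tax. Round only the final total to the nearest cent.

1 January – 2 May 2006: 122 days at 1.55% → €110,000 × 1.55% × 122/365 = €569.8904
3 May – 6 June 2006: 35 days at 2.6% → €110,000 × 2.6% × 35/365 = €274.2466
7 June – 20 August 2006: 75 days at 2% → €110,000 × 2% × 75/365 = €452.0548
21 August – 31 December 2006: 133 days at 3.65% → €110,000 × 3.65% × 133/365 = €1,463.0000
Total = €2,759.1918

€2,759.19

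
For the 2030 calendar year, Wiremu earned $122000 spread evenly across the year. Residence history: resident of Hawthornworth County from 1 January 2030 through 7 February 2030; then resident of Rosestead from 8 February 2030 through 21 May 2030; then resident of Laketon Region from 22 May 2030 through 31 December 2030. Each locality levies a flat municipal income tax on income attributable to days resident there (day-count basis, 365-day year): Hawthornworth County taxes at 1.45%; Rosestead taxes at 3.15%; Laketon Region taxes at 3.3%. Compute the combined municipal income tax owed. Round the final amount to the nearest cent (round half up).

Hawthornworth County, 1 January – 7 February 2030: 38 days → $122000 × 1.45% × 38/365 = $184.1699
Rosestead, 8 February – 21 May 2030: 103 days → $122000 × 3.15% × 103/365 = $1084.4630
Laketon Region, 22 May – 31 December 2030: 224 days → $122000 × 3.3% × 224/365 = $2470.7507
Total = $3739.3836

$3739.38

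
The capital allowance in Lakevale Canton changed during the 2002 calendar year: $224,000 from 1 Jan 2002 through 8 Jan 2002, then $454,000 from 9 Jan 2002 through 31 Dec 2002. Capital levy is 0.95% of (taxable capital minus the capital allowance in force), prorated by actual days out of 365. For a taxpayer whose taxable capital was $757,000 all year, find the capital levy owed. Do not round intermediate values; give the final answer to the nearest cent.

1 Jan – 8 Jan 2002: 8 days, exemption $224,000 → ($757,000 − $224,000) × 0.95% × 8/365 = $110.9808
9 Jan – 31 Dec 2002: 357 days, exemption $454,000 → ($757,000 − $454,000) × 0.95% × 357/365 = $2,815.4096
Total = $2,926.3904

$2,926.39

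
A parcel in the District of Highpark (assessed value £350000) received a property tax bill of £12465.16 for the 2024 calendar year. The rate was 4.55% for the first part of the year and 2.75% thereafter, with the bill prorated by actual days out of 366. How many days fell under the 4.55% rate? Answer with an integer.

165 days

Let d = days at the first rate; then 366 − d days at the second rate.
£350000 × [4.55%·d + 2.75%·(366−d)] / 366 = £12465.16
Solving gives d = 165, so the new rate took effect on 14 Jun 2024.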